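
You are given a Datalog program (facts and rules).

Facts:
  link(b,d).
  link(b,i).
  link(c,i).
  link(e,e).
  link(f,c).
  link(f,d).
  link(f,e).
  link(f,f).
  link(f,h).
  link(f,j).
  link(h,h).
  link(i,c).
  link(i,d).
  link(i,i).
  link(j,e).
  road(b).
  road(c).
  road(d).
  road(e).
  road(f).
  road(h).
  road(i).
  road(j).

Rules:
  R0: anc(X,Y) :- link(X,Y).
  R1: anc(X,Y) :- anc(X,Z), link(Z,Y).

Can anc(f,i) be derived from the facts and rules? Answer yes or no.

yes

round 1: derive anc(b,d) via R0 from link(b,d)
round 1: derive anc(b,i) via R0 from link(b,i)
round 1: derive anc(c,i) via R0 from link(c,i)
round 1: derive anc(e,e) via R0 from link(e,e)
round 1: derive anc(f,c) via R0 from link(f,c)
round 1: derive anc(f,d) via R0 from link(f,d)
round 1: derive anc(f,e) via R0 from link(f,e)
round 1: derive anc(f,f) via R0 from link(f,f)
round 1: derive anc(f,h) via R0 from link(f,h)
round 1: derive anc(f,j) via R0 from link(f,j)
round 1: derive anc(h,h) via R0 from link(h,h)
round 1: derive anc(i,c) via R0 from link(i,c)
round 1: derive anc(i,d) via R0 from link(i,d)
round 1: derive anc(i,i) via R0 from link(i,i)
round 1: derive anc(j,e) via R0 from link(j,e)
round 2: derive anc(b,c) via R1 from anc(b,i), link(i,c)
round 2: derive anc(c,c) via R1 from anc(c,i), link(i,c)
round 2: derive anc(c,d) via R1 from anc(c,i), link(i,d)
round 2: derive anc(f,i) via R1 from anc(f,c), link(c,i)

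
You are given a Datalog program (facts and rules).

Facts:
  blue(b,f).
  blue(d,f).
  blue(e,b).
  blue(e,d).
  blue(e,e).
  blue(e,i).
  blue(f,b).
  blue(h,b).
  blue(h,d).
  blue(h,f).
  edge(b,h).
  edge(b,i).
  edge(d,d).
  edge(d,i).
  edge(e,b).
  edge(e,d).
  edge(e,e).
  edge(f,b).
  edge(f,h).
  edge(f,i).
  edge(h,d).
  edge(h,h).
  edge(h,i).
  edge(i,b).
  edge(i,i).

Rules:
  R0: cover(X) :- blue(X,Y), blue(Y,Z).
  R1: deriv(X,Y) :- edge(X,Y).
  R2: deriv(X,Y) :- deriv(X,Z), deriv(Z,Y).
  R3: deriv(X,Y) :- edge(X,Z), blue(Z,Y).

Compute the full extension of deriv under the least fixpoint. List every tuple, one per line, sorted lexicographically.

round 1: derive deriv(b,h) via R1 from edge(b,h)
round 1: derive deriv(b,i) via R1 from edge(b,i)
round 1: derive deriv(d,d) via R1 from edge(d,d)
round 1: derive deriv(d,i) via R1 from edge(d,i)
round 1: derive deriv(e,b) via R1 from edge(e,b)
round 1: derive deriv(e,d) via R1 from edge(e,d)
round 1: derive deriv(e,e) via R1 from edge(e,e)
round 1: derive deriv(f,b) via R1 from edge(f,b)
round 1: derive deriv(f,h) via R1 from edge(f,h)
round 1: derive deriv(f,i) via R1 from edge(f,i)
round 1: derive deriv(h,d) via R1 from edge(h,d)
round 1: derive deriv(h,h) via R1 from edge(h,h)
round 1: derive deriv(h,i) via R1 from edge(h,i)
round 1: derive deriv(i,b) via R1 from edge(i,b)
round 1: derive deriv(i,i) via R1 from edge(i,i)
round 1: derive deriv(b,b) via R3 from edge(b,h), blue(h,b)
round 1: derive deriv(b,d) via R3 from edge(b,h), blue(h,d)
round 1: derive deriv(b,f) via R3 from edge(b,h), blue(h,f)
round 1: derive deriv(d,f) via R3 from edge(d,d), blue(d,f)
round 1: derive deriv(e,f) via R3 from edge(e,b), blue(b,f)
round 1: derive deriv(e,i) via R3 from edge(e,e), blue(e,i)
round 1: derive deriv(f,d) via R3 from edge(f,h), blue(h,d)
round 1: derive deriv(f,f) via R3 from edge(f,b), blue(b,f)
round 1: derive deriv(h,b) via R3 from edge(h,h), blue(h,b)
round 1: derive deriv(h,f) via R3 from edge(h,d), blue(d,f)
round 1: derive deriv(i,f) via R3 from edge(i,b), blue(b,f)
round 2: derive deriv(d,b) via R2 from deriv(d,f), deriv(f,b)
round 2: derive deriv(d,h) via R2 from deriv(d,f), deriv(f,h)
round 2: derive deriv(e,h) via R2 from deriv(e,b), deriv(b,h)
round 2: derive deriv(i,d) via R2 from deriv(i,b), deriv(b,d)
round 2: derive deriv(i,h) via R2 from deriv(i,b), deriv(b,h)

deriv(b,b)
deriv(b,d)
deriv(b,f)
deriv(b,h)
deriv(b,i)
deriv(d,b)
deriv(d,d)
deriv(d,f)
deriv(d,h)
deriv(d,i)
deriv(e,b)
deriv(e,d)
deriv(e,e)
deriv(e,f)
deriv(e,h)
deriv(e,i)
deriv(f,b)
deriv(f,d)
deriv(f,f)
deriv(f,h)
deriv(f,i)
deriv(h,b)
deriv(h,d)
deriv(h,f)
deriv(h,h)
deriv(h,i)
deriv(i,b)
deriv(i,d)
deriv(i,f)
deriv(i,h)
deriv(i,i)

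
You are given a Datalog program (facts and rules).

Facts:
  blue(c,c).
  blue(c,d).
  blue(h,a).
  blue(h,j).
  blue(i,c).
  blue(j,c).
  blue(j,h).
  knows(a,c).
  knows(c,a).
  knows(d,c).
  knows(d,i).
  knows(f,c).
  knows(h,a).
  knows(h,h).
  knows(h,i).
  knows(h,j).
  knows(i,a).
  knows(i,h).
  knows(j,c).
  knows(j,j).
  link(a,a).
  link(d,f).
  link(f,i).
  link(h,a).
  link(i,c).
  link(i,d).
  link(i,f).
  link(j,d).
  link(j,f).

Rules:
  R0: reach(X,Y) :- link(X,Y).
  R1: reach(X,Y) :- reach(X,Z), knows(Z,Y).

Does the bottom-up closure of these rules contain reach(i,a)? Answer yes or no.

round 1: derive reach(a,a) via R0 from link(a,a)
round 1: derive reach(d,f) via R0 from link(d,f)
round 1: derive reach(f,i) via R0 from link(f,i)
round 1: derive reach(h,a) via R0 from link(h,a)
round 1: derive reach(i,c) via R0 from link(i,c)
round 1: derive reach(i,d) via R0 from link(i,d)
round 1: derive reach(i,f) via R0 from link(i,f)
round 1: derive reach(j,d) via R0 from link(j,d)
round 1: derive reach(j,f) via R0 from link(j,f)
round 2: derive reach(a,c) via R1 from reach(a,a), knows(a,c)
round 2: derive reach(d,c) via R1 from reach(d,f), knows(f,c)
round 2: derive reach(f,a) via R1 from reach(f,i), knows(i,a)
round 2: derive reach(f,h) via R1 from reach(f,i), knows(i,h)
round 2: derive reach(h,c) via R1 from reach(h,a), knows(a,c)
round 2: derive reach(i,a) via R1 from reach(i,c), knows(c,a)
round 2: derive reach(i,i) via R1 from reach(i,d), knows(d,i)
round 2: derive reach(j,c) via R1 from reach(j,d), knows(d,c)
round 2: derive reach(j,i) via R1 from reach(j,d), knows(d,i)
round 3: derive reach(d,a) via R1 from reach(d,c), knows(c,a)
round 3: derive reach(f,c) via R1 from reach(f,a), knows(a,c)
round 3: derive reach(f,j) via R1 from reach(f,h), knows(h,j)
round 3: derive reach(i,h) via R1 from reach(i,i), knows(i,h)
round 3: derive reach(j,a) via R1 from reach(j,c), knows(c,a)
round 3: derive reach(j,h) via R1 from reach(j,i), knows(i,h)
round 4: derive reach(i,j) via R1 from reach(i,h), knows(h,j)
round 4: derive reach(j,j) via R1 from reach(j,h), knows(h,j)

yes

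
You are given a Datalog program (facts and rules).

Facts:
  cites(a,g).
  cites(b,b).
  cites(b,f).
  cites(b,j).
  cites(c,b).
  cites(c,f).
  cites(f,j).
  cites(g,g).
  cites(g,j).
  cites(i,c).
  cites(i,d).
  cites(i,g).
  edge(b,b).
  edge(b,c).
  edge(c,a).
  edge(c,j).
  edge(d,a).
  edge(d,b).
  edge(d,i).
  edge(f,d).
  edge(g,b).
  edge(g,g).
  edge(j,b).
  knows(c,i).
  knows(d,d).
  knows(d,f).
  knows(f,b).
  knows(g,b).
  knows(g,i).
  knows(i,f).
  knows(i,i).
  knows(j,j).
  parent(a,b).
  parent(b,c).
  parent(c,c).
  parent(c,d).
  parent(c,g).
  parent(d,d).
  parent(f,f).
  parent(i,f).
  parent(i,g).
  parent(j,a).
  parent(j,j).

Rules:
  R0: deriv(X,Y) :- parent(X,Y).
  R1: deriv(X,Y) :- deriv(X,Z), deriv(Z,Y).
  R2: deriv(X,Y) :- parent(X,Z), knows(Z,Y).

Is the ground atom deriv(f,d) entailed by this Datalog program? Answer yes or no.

round 1: derive deriv(a,b) via R0 from parent(a,b)
round 1: derive deriv(b,c) via R0 from parent(b,c)
round 1: derive deriv(c,c) via R0 from parent(c,c)
round 1: derive deriv(c,d) via R0 from parent(c,d)
round 1: derive deriv(c,g) via R0 from parent(c,g)
round 1: derive deriv(d,d) via R0 from parent(d,d)
round 1: derive deriv(f,f) via R0 from parent(f,f)
round 1: derive deriv(i,f) via R0 from parent(i,f)
round 1: derive deriv(i,g) via R0 from parent(i,g)
round 1: derive deriv(j,a) via R0 from parent(j,a)
round 1: derive deriv(j,j) via R0 from parent(j,j)
round 1: derive deriv(b,i) via R2 from parent(b,c), knows(c,i)
round 1: derive deriv(c,b) via R2 from parent(c,g), knows(g,b)
round 1: derive deriv(c,f) via R2 from parent(c,d), knows(d,f)
round 1: derive deriv(c,i) via R2 from parent(c,c), knows(c,i)
round 1: derive deriv(d,f) via R2 from parent(d,d), knows(d,f)
round 1: derive deriv(f,b) via R2 from parent(f,f), knows(f,b)
round 1: derive deriv(i,b) via R2 from parent(i,f), knows(f,b)
round 1: derive deriv(i,i) via R2 from parent(i,g), knows(g,i)
round 2: derive deriv(a,c) via R1 from deriv(a,b), deriv(b,c)
round 2: derive deriv(a,i) via R1 from deriv(a,b), deriv(b,i)
round 2: derive deriv(b,b) via R1 from deriv(b,c), deriv(c,b)
round 2: derive deriv(b,d) via R1 from deriv(b,c), deriv(c,d)
round 2: derive deriv(b,f) via R1 from deriv(b,c), deriv(c,f)
round 2: derive deriv(b,g) via R1 from deriv(b,c), deriv(c,g)
round 2: derive deriv(d,b) via R1 from deriv(d,f), deriv(f,b)
round 2: derive deriv(f,c) via R1 from deriv(f,b), deriv(b,c)
round 2: derive deriv(f,i) via R1 from deriv(f,b), deriv(b,i)
round 2: derive deriv(i,c) via R1 from deriv(i,b), deriv(b,c)
round 2: derive deriv(j,b) via R1 from deriv(j,a), deriv(a,b)
round 3: derive deriv(a,d) via R1 from deriv(a,b), deriv(b,d)
round 3: derive deriv(a,f) via R1 from deriv(a,b), deriv(b,f)
round 3: derive deriv(a,g) via R1 from deriv(a,b), deriv(b,g)
round 3: derive deriv(d,c) via R1 from deriv(d,b), deriv(b,c)
round 3: derive deriv(d,g) via R1 from deriv(d,b), deriv(b,g)
round 3: derive deriv(d,i) via R1 from deriv(d,b), deriv(b,i)
round 3: derive deriv(f,d) via R1 from deriv(f,b), deriv(b,d)
round 3: derive deriv(f,g) via R1 from deriv(f,b), deriv(b,g)
round 3: derive deriv(i,d) via R1 from deriv(i,b), deriv(b,d)
round 3: derive deriv(j,c) via R1 from deriv(j,a), deriv(a,c)
round 3: derive deriv(j,d) via R1 from deriv(j,b), deriv(b,d)
round 3: derive deriv(j,f) via R1 from deriv(j,b), deriv(b,f)
round 3: derive deriv(j,g) via R1 from deriv(j,b), deriv(b,g)
round 3: derive deriv(j,i) via R1 from deriv(j,a), deriv(a,i)

yes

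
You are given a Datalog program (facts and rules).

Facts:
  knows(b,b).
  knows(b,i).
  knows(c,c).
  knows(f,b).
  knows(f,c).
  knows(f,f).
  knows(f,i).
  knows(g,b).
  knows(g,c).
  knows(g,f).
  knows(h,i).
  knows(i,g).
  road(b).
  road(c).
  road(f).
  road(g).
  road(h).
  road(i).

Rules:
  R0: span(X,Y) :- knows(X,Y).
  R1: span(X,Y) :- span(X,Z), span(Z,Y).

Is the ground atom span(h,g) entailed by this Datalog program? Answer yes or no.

round 1: derive span(b,b) via R0 from knows(b,b)
round 1: derive span(b,i) via R0 from knows(b,i)
round 1: derive span(c,c) via R0 from knows(c,c)
round 1: derive span(f,b) via R0 from knows(f,b)
round 1: derive span(f,c) via R0 from knows(f,c)
round 1: derive span(f,f) via R0 from knows(f,f)
round 1: derive span(f,i) via R0 from knows(f,i)
round 1: derive span(g,b) via R0 from knows(g,b)
round 1: derive span(g,c) via R0 from knows(g,c)
round 1: derive span(g,f) via R0 from knows(g,f)
round 1: derive span(h,i) via R0 from knows(h,i)
round 1: derive span(i,g) via R0 from knows(i,g)
round 2: derive span(b,g) via R1 from span(b,i), span(i,g)
round 2: derive span(f,g) via R1 from span(f,i), span(i,g)
round 2: derive span(g,i) via R1 from span(g,b), span(b,i)
round 2: derive span(h,g) via R1 from span(h,i), span(i,g)
round 2: derive span(i,b) via R1 from span(i,g), span(g,b)
round 2: derive span(i,c) via R1 from span(i,g), span(g,c)
round 2: derive span(i,f) via R1 from span(i,g), span(g,f)
round 3: derive span(b,c) via R1 from span(b,g), span(g,c)
round 3: derive span(b,f) via R1 from span(b,g), span(g,f)
round 3: derive span(g,g) via R1 from span(g,b), span(b,g)
round 3: derive span(h,b) via R1 from span(h,g), span(g,b)
round 3: derive span(h,c) via R1 from span(h,g), span(g,c)
round 3: derive span(h,f) via R1 from span(h,g), span(g,f)
round 3: derive span(i,i) via R1 from span(i,b), span(b,i)

yes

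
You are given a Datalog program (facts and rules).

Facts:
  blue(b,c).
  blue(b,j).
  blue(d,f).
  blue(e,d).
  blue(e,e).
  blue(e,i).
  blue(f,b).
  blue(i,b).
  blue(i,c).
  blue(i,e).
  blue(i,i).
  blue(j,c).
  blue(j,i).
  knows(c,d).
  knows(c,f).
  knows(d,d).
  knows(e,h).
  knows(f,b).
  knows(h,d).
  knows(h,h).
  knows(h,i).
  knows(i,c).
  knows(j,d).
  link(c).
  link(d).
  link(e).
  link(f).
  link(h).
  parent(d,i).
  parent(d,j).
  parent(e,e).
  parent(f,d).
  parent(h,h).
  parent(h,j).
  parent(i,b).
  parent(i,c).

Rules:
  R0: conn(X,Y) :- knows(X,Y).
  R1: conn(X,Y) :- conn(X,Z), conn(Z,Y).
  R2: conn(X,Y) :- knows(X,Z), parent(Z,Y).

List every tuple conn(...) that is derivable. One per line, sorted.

conn(c,b)
conn(c,c)
conn(c,d)
conn(c,f)
conn(c,i)
conn(c,j)
conn(d,b)
conn(d,c)
conn(d,d)
conn(d,f)
conn(d,i)
conn(d,j)
conn(e,b)
conn(e,c)
conn(e,d)
conn(e,f)
conn(e,h)
conn(e,i)
conn(e,j)
conn(f,b)
conn(h,b)
conn(h,c)
conn(h,d)
conn(h,f)
conn(h,h)
conn(h,i)
conn(h,j)
conn(i,b)
conn(i,c)
conn(i,d)
conn(i,f)
conn(i,i)
conn(i,j)
conn(j,b)
conn(j,c)
conn(j,d)
conn(j,f)
conn(j,i)
conn(j,j)

round 1: derive conn(c,d) via R0 from knows(c,d)
round 1: derive conn(c,f) via R0 from knows(c,f)
round 1: derive conn(d,d) via R0 from knows(d,d)
round 1: derive conn(e,h) via R0 from knows(e,h)
round 1: derive conn(f,b) via R0 from knows(f,b)
round 1: derive conn(h,d) via R0 from knows(h,d)
round 1: derive conn(h,h) via R0 from knows(h,h)
round 1: derive conn(h,i) via R0 from knows(h,i)
round 1: derive conn(i,c) via R0 from knows(i,c)
round 1: derive conn(j,d) via R0 from knows(j,d)
round 1: derive conn(c,i) via R2 from knows(c,d), parent(d,i)
round 1: derive conn(c,j) via R2 from knows(c,d), parent(d,j)
round 1: derive conn(d,i) via R2 from knows(d,d), parent(d,i)
round 1: derive conn(d,j) via R2 from knows(d,d), parent(d,j)
round 1: derive conn(e,j) via R2 from knows(e,h), parent(h,j)
round 1: derive conn(h,b) via R2 from knows(h,i), parent(i,b)
round 1: derive conn(h,c) via R2 from knows(h,i), parent(i,c)
round 1: derive conn(h,j) via R2 from knows(h,d), parent(d,j)
round 1: derive conn(j,i) via R2 from knows(j,d), parent(d,i)
round 1: derive conn(j,j) via R2 from knows(j,d), parent(d,j)
round 2: derive conn(c,b) via R1 from conn(c,f), conn(f,b)
round 2: derive conn(c,c) via R1 from conn(c,i), conn(i,c)
round 2: derive conn(d,c) via R1 from conn(d,i), conn(i,c)
round 2: derive conn(e,b) via R1 from conn(e,h), conn(h,b)
round 2: derive conn(e,c) via R1 from conn(e,h), conn(h,c)
round 2: derive conn(e,d) via R1 from conn(e,h), conn(h,d)
round 2: derive conn(e,i) via R1 from conn(e,h), conn(h,i)
round 2: derive conn(h,f) via R1 from conn(h,c), conn(c,f)
round 2: derive conn(i,d) via R1 from conn(i,c), conn(c,d)
round 2: derive conn(i,f) via R1 from conn(i,c), conn(c,f)
round 2: derive conn(i,i) via R1 from conn(i,c), conn(c,i)
round 2: derive conn(i,j) via R1 from conn(i,c), conn(c,j)
round 2: derive conn(j,c) via R1 from conn(j,i), conn(i,c)
round 3: derive conn(d,b) via R1 from conn(d,c), conn(c,b)
round 3: derive conn(d,f) via R1 from conn(d,c), conn(c,f)
round 3: derive conn(e,f) via R1 from conn(e,c), conn(c,f)
round 3: derive conn(i,b) via R1 from conn(i,c), conn(c,b)
round 3: derive conn(j,b) via R1 from conn(j,c), conn(c,b)
round 3: derive conn(j,f) via R1 from conn(j,c), conn(c,f)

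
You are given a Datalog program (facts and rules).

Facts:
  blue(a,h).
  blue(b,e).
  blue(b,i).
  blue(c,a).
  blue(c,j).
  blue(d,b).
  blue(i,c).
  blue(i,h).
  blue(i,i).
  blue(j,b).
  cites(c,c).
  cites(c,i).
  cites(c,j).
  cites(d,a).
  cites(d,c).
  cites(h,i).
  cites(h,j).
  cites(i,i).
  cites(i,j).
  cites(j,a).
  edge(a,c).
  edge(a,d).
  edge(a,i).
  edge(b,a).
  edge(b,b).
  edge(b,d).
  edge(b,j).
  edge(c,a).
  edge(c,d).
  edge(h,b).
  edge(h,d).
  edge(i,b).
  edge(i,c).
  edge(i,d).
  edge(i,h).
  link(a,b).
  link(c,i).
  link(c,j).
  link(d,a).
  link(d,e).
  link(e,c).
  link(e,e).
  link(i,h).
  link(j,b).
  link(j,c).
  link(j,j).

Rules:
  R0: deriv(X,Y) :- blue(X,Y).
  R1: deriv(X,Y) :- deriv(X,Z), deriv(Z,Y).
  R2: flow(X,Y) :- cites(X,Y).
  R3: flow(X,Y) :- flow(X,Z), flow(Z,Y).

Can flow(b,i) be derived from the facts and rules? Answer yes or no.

no

round 1: derive flow(c,c) via R2 from cites(c,c)
round 1: derive flow(c,i) via R2 from cites(c,i)
round 1: derive flow(c,j) via R2 from cites(c,j)
round 1: derive flow(d,a) via R2 from cites(d,a)
round 1: derive flow(d,c) via R2 from cites(d,c)
round 1: derive flow(h,i) via R2 from cites(h,i)
round 1: derive flow(h,j) via R2 from cites(h,j)
round 1: derive flow(i,i) via R2 from cites(i,i)
round 1: derive flow(i,j) via R2 from cites(i,j)
round 1: derive flow(j,a) via R2 from cites(j,a)
round 2: derive flow(c,a) via R3 from flow(c,j), flow(j,a)
round 2: derive flow(d,i) via R3 from flow(d,c), flow(c,i)
round 2: derive flow(d,j) via R3 from flow(d,c), flow(c,j)
round 2: derive flow(h,a) via R3 from flow(h,j), flow(j,a)
round 2: derive flow(i,a) via R3 from flow(i,j), flow(j,a)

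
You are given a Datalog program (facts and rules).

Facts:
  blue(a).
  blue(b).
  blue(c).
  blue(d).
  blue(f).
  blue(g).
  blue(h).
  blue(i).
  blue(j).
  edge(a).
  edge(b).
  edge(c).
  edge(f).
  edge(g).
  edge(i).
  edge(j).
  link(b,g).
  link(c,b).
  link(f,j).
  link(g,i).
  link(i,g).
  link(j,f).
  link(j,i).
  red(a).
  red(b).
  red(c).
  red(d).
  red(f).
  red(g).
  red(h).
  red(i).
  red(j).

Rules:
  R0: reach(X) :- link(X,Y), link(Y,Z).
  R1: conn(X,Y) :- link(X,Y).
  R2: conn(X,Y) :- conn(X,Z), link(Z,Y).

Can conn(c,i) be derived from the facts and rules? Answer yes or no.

yes

round 1: derive conn(b,g) via R1 from link(b,g)
round 1: derive conn(c,b) via R1 from link(c,b)
round 1: derive conn(f,j) via R1 from link(f,j)
round 1: derive conn(g,i) via R1 from link(g,i)
round 1: derive conn(i,g) via R1 from link(i,g)
round 1: derive conn(j,f) via R1 from link(j,f)
round 1: derive conn(j,i) via R1 from link(j,i)
round 2: derive conn(b,i) via R2 from conn(b,g), link(g,i)
round 2: derive conn(c,g) via R2 from conn(c,b), link(b,g)
round 2: derive conn(f,f) via R2 from conn(f,j), link(j,f)
round 2: derive conn(f,i) via R2 from conn(f,j), link(j,i)
round 2: derive conn(g,g) via R2 from conn(g,i), link(i,g)
round 2: derive conn(i,i) via R2 from conn(i,g), link(g,i)
round 2: derive conn(j,g) via R2 from conn(j,i), link(i,g)
round 2: derive conn(j,j) via R2 from conn(j,f), link(f,j)
round 3: derive conn(c,i) via R2 from conn(c,g), link(g,i)
round 3: derive conn(f,g) via R2 from conn(f,i), link(i,g)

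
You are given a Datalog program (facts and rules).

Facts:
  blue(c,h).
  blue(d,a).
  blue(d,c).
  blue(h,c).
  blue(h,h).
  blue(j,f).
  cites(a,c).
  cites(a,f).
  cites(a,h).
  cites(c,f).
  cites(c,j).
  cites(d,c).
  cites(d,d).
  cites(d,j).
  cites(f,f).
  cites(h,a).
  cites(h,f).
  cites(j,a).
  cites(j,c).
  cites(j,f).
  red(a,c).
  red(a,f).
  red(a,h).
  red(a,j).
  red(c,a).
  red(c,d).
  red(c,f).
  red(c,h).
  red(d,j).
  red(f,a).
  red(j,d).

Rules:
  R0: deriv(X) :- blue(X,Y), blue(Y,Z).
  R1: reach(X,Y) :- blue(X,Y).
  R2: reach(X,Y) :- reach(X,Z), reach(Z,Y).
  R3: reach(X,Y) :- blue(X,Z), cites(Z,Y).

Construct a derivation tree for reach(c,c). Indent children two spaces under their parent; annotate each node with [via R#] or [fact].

reach(c,c)  [via R2]
  reach(c,h)  [via R1]
    blue(c,h)  [fact]
  reach(h,c)  [via R1]
    blue(h,c)  [fact]

round 1: derive reach(c,h) via R1 from blue(c,h)
round 1: derive reach(d,a) via R1 from blue(d,a)
round 1: derive reach(d,c) via R1 from blue(d,c)
round 1: derive reach(h,c) via R1 from blue(h,c)
round 1: derive reach(h,h) via R1 from blue(h,h)
round 1: derive reach(j,f) via R1 from blue(j,f)
round 1: derive reach(c,a) via R3 from blue(c,h), cites(h,a)
round 1: derive reach(c,f) via R3 from blue(c,h), cites(h,f)
round 1: derive reach(d,f) via R3 from blue(d,a), cites(a,f)
round 1: derive reach(d,h) via R3 from blue(d,a), cites(a,h)
round 1: derive reach(d,j) via R3 from blue(d,c), cites(c,j)
round 1: derive reach(h,a) via R3 from blue(h,h), cites(h,a)
round 1: derive reach(h,f) via R3 from blue(h,c), cites(c,f)
round 1: derive reach(h,j) via R3 from blue(h,c), cites(c,j)
round 2: derive reach(c,c) via R2 from reach(c,h), reach(h,c)
round 2: derive reach(c,j) via R2 from reach(c,h), reach(h,j)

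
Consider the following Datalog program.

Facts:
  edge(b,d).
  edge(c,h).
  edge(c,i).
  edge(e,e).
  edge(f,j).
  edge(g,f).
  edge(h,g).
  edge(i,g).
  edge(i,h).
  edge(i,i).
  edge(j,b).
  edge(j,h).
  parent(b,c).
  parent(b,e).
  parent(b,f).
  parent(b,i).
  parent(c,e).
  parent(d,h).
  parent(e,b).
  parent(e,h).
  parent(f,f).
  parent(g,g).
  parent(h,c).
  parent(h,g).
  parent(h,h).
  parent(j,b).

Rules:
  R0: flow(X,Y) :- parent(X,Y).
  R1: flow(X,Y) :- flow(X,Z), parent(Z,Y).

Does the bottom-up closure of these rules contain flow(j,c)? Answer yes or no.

round 1: derive flow(b,c) via R0 from parent(b,c)
round 1: derive flow(b,e) via R0 from parent(b,e)
round 1: derive flow(b,f) via R0 from parent(b,f)
round 1: derive flow(b,i) via R0 from parent(b,i)
round 1: derive flow(c,e) via R0 from parent(c,e)
round 1: derive flow(d,h) via R0 from parent(d,h)
round 1: derive flow(e,b) via R0 from parent(e,b)
round 1: derive flow(e,h) via R0 from parent(e,h)
round 1: derive flow(f,f) via R0 from parent(f,f)
round 1: derive flow(g,g) via R0 from parent(g,g)
round 1: derive flow(h,c) via R0 from parent(h,c)
round 1: derive flow(h,g) via R0 from parent(h,g)
round 1: derive flow(h,h) via R0 from parent(h,h)
round 1: derive flow(j,b) via R0 from parent(j,b)
round 2: derive flow(b,b) via R1 from flow(b,e), parent(e,b)
round 2: derive flow(b,h) via R1 from flow(b,e), parent(e,h)
round 2: derive flow(c,b) via R1 from flow(c,e), parent(e,b)
round 2: derive flow(c,h) via R1 from flow(c,e), parent(e,h)
round 2: derive flow(d,c) via R1 from flow(d,h), parent(h,c)
round 2: derive flow(d,g) via R1 from flow(d,h), parent(h,g)
round 2: derive flow(e,c) via R1 from flow(e,b), parent(b,c)
round 2: derive flow(e,e) via R1 from flow(e,b), parent(b,e)
round 2: derive flow(e,f) via R1 from flow(e,b), parent(b,f)
round 2: derive flow(e,g) via R1 from flow(e,h), parent(h,g)
round 2: derive flow(e,i) via R1 from flow(e,b), parent(b,i)
round 2: derive flow(h,e) via R1 from flow(h,c), parent(c,e)
round 2: derive flow(j,c) via R1 from flow(j,b), parent(b,c)
round 2: derive flow(j,e) via R1 from flow(j,b), parent(b,e)
round 2: derive flow(j,f) via R1 from flow(j,b), parent(b,f)
round 2: derive flow(j,i) via R1 from flow(j,b), parent(b,i)
round 3: derive flow(b,g) via R1 from flow(b,h), parent(h,g)
round 3: derive flow(c,c) via R1 from flow(c,b), parent(b,c)
round 3: derive flow(c,f) via R1 from flow(c,b), parent(b,f)
round 3: derive flow(c,g) via R1 from flow(c,h), parent(h,g)
round 3: derive flow(c,i) via R1 from flow(c,b), parent(b,i)
round 3: derive flow(d,e) via R1 from flow(d,c), parent(c,e)
round 3: derive flow(h,b) via R1 from flow(h,e), parent(e,b)
round 3: derive flow(j,h) via R1 from flow(j,e), parent(e,h)
round 4: derive flow(d,b) via R1 from flow(d,e), parent(e,b)
round 4: derive flow(h,f) via R1 from flow(h,b), parent(b,f)
round 4: derive flow(h,i) via R1 from flow(h,b), parent(b,i)
round 4: derive flow(j,g) via R1 from flow(j,h), parent(h,g)
round 5: derive flow(d,f) via R1 from flow(d,b), parent(b,f)
round 5: derive flow(d,i) via R1 from flow(d,b), parent(b,i)

yes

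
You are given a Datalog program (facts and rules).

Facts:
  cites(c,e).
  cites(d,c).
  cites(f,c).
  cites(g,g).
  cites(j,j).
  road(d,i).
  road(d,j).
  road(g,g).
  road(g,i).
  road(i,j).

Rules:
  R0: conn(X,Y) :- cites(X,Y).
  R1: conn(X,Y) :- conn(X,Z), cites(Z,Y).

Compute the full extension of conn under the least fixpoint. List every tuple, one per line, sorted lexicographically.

conn(c,e)
conn(d,c)
conn(d,e)
conn(f,c)
conn(f,e)
conn(g,g)
conn(j,j)

round 1: derive conn(c,e) via R0 from cites(c,e)
round 1: derive conn(d,c) via R0 from cites(d,c)
round 1: derive conn(f,c) via R0 from cites(f,c)
round 1: derive conn(g,g) via R0 from cites(g,g)
round 1: derive conn(j,j) via R0 from cites(j,j)
round 2: derive conn(d,e) via R1 from conn(d,c), cites(c,e)
round 2: derive conn(f,e) via R1 from conn(f,c), cites(c,e)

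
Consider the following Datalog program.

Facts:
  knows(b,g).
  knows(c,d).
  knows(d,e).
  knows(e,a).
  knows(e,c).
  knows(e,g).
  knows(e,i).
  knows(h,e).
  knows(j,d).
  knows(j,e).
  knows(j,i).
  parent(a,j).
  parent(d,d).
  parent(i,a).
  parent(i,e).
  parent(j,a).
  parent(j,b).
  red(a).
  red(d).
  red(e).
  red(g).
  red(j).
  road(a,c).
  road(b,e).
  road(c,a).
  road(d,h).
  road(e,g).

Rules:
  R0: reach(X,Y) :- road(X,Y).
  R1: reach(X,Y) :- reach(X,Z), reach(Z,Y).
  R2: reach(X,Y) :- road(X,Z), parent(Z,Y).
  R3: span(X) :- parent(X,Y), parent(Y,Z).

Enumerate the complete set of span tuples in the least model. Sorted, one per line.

round 1: derive span(a) via R3 from parent(a,j), parent(j,a)
round 1: derive span(d) via R3 from parent(d,d), parent(d,d)
round 1: derive span(i) via R3 from parent(i,a), parent(a,j)
round 1: derive span(j) via R3 from parent(j,a), parent(a,j)

span(a)
span(d)
span(i)
span(j)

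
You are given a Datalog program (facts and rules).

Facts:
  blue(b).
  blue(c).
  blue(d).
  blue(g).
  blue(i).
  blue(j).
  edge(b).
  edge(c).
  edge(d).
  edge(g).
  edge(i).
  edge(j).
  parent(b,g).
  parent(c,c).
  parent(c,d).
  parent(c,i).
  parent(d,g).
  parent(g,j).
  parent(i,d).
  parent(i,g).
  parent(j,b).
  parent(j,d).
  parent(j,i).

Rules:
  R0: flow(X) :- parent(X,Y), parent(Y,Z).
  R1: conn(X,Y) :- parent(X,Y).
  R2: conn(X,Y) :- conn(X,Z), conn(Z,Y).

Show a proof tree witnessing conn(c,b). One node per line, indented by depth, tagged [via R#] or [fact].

round 1: derive conn(b,g) via R1 from parent(b,g)
round 1: derive conn(c,c) via R1 from parent(c,c)
round 1: derive conn(c,d) via R1 from parent(c,d)
round 1: derive conn(c,i) via R1 from parent(c,i)
round 1: derive conn(d,g) via R1 from parent(d,g)
round 1: derive conn(g,j) via R1 from parent(g,j)
round 1: derive conn(i,d) via R1 from parent(i,d)
round 1: derive conn(i,g) via R1 from parent(i,g)
round 1: derive conn(j,b) via R1 from parent(j,b)
round 1: derive conn(j,d) via R1 from parent(j,d)
round 1: derive conn(j,i) via R1 from parent(j,i)
round 2: derive conn(b,j) via R2 from conn(b,g), conn(g,j)
round 2: derive conn(c,g) via R2 from conn(c,d), conn(d,g)
round 2: derive conn(d,j) via R2 from conn(d,g), conn(g,j)
round 2: derive conn(g,b) via R2 from conn(g,j), conn(j,b)
round 2: derive conn(g,d) via R2 from conn(g,j), conn(j,d)
round 2: derive conn(g,i) via R2 from conn(g,j), conn(j,i)
round 2: derive conn(i,j) via R2 from conn(i,g), conn(g,j)
round 2: derive conn(j,g) via R2 from conn(j,b), conn(b,g)
round 3: derive conn(b,b) via R2 from conn(b,g), conn(g,b)
round 3: derive conn(b,d) via R2 from conn(b,g), conn(g,d)
round 3: derive conn(b,i) via R2 from conn(b,g), conn(g,i)
round 3: derive conn(c,b) via R2 from conn(c,g), conn(g,b)
round 3: derive conn(c,j) via R2 from conn(c,d), conn(d,j)
round 3: derive conn(d,b) via R2 from conn(d,g), conn(g,b)
round 3: derive conn(d,d) via R2 from conn(d,g), conn(g,d)
round 3: derive conn(d,i) via R2 from conn(d,g), conn(g,i)
round 3: derive conn(g,g) via R2 from conn(g,b), conn(b,g)
round 3: derive conn(i,b) via R2 from conn(i,g), conn(g,b)
round 3: derive conn(i,i) via R2 from conn(i,g), conn(g,i)
round 3: derive conn(j,j) via R2 from conn(j,b), conn(b,j)

conn(c,b)  [via R2]
  conn(c,g)  [via R2]
    conn(c,d)  [via R1]
      parent(c,d)  [fact]
    conn(d,g)  [via R1]
      parent(d,g)  [fact]
  conn(g,b)  [via R2]
    conn(g,j)  [via R1]
      parent(g,j)  [fact]
    conn(j,b)  [via R1]
      parent(j,b)  [fact]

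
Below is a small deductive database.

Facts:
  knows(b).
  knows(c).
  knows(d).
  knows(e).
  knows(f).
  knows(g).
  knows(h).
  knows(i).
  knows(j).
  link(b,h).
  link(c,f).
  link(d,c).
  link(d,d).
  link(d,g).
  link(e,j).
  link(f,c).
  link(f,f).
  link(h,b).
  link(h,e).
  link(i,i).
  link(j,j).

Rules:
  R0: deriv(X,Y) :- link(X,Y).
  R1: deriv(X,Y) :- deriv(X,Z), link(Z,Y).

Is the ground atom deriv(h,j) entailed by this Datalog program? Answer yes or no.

round 1: derive deriv(b,h) via R0 from link(b,h)
round 1: derive deriv(c,f) via R0 from link(c,f)
round 1: derive deriv(d,c) via R0 from link(d,c)
round 1: derive deriv(d,d) via R0 from link(d,d)
round 1: derive deriv(d,g) via R0 from link(d,g)
round 1: derive deriv(e,j) via R0 from link(e,j)
round 1: derive deriv(f,c) via R0 from link(f,c)
round 1: derive deriv(f,f) via R0 from link(f,f)
round 1: derive deriv(h,b) via R0 from link(h,b)
round 1: derive deriv(h,e) via R0 from link(h,e)
round 1: derive deriv(i,i) via R0 from link(i,i)
round 1: derive deriv(j,j) via R0 from link(j,j)
round 2: derive deriv(b,b) via R1 from deriv(b,h), link(h,b)
round 2: derive deriv(b,e) via R1 from deriv(b,h), link(h,e)
round 2: derive deriv(c,c) via R1 from deriv(c,f), link(f,c)
round 2: derive deriv(d,f) via R1 from deriv(d,c), link(c,f)
round 2: derive deriv(h,h) via R1 from deriv(h,b), link(b,h)
round 2: derive deriv(h,j) via R1 from deriv(h,e), link(e,j)
round 3: derive deriv(b,j) via R1 from deriv(b,e), link(e,j)

yes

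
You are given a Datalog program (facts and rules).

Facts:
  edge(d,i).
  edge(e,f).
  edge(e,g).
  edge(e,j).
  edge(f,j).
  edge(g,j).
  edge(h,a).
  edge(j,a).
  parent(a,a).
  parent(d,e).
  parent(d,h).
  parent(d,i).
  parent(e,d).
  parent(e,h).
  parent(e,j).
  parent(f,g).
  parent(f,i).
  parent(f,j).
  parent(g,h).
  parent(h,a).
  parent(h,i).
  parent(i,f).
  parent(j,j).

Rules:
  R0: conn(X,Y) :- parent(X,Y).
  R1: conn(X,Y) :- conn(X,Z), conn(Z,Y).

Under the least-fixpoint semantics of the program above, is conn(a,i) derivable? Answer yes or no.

round 1: derive conn(a,a) via R0 from parent(a,a)
round 1: derive conn(d,e) via R0 from parent(d,e)
round 1: derive conn(d,h) via R0 from parent(d,h)
round 1: derive conn(d,i) via R0 from parent(d,i)
round 1: derive conn(e,d) via R0 from parent(e,d)
round 1: derive conn(e,h) via R0 from parent(e,h)
round 1: derive conn(e,j) via R0 from parent(e,j)
round 1: derive conn(f,g) via R0 from parent(f,g)
round 1: derive conn(f,i) via R0 from parent(f,i)
round 1: derive conn(f,j) via R0 from parent(f,j)
round 1: derive conn(g,h) via R0 from parent(g,h)
round 1: derive conn(h,a) via R0 from parent(h,a)
round 1: derive conn(h,i) via R0 from parent(h,i)
round 1: derive conn(i,f) via R0 from parent(i,f)
round 1: derive conn(j,j) via R0 from parent(j,j)
round 2: derive conn(d,a) via R1 from conn(d,h), conn(h,a)
round 2: derive conn(d,d) via R1 from conn(d,e), conn(e,d)
round 2: derive conn(d,f) via R1 from conn(d,i), conn(i,f)
round 2: derive conn(d,j) via R1 from conn(d,e), conn(e,j)
round 2: derive conn(e,a) via R1 from conn(e,h), conn(h,a)
round 2: derive conn(e,e) via R1 from conn(e,d), conn(d,e)
round 2: derive conn(e,i) via R1 from conn(e,d), conn(d,i)
round 2: derive conn(f,f) via R1 from conn(f,i), conn(i,f)
round 2: derive conn(f,h) via R1 from conn(f,g), conn(g,h)
round 2: derive conn(g,a) via R1 from conn(g,h), conn(h,a)
round 2: derive conn(g,i) via R1 from conn(g,h), conn(h,i)
round 2: derive conn(h,f) via R1 from conn(h,i), conn(i,f)
round 2: derive conn(i,g) via R1 from conn(i,f), conn(f,g)
round 2: derive conn(i,i) via R1 from conn(i,f), conn(f,i)
round 2: derive conn(i,j) via R1 from conn(i,f), conn(f,j)
round 3: derive conn(d,g) via R1 from conn(d,f), conn(f,g)
round 3: derive conn(e,f) via R1 from conn(e,d), conn(d,f)
round 3: derive conn(e,g) via R1 from conn(e,i), conn(i,g)
round 3: derive conn(f,a) via R1 from conn(f,g), conn(g,a)
round 3: derive conn(g,f) via R1 from conn(g,h), conn(h,f)
round 3: derive conn(g,g) via R1 from conn(g,i), conn(i,g)
round 3: derive conn(g,j) via R1 from conn(g,i), conn(i,j)
round 3: derive conn(h,g) via R1 from conn(h,f), conn(f,g)
round 3: derive conn(h,h) via R1 from conn(h,f), conn(f,h)
round 3: derive conn(h,j) via R1 from conn(h,f), conn(f,j)
round 3: derive conn(i,a) via R1 from conn(i,g), conn(g,a)
round 3: derive conn(i,h) via R1 from conn(i,f), conn(f,h)

no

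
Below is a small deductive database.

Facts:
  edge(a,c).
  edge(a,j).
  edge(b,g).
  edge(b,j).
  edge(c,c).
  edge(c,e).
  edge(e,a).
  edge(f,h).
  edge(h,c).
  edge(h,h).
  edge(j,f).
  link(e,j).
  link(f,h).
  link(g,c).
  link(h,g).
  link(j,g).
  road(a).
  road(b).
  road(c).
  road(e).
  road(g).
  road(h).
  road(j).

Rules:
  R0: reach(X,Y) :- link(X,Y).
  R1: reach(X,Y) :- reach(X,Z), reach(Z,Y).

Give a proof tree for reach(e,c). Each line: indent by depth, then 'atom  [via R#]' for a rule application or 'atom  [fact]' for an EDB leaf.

round 1: derive reach(e,j) via R0 from link(e,j)
round 1: derive reach(f,h) via R0 from link(f,h)
round 1: derive reach(g,c) via R0 from link(g,c)
round 1: derive reach(h,g) via R0 from link(h,g)
round 1: derive reach(j,g) via R0 from link(j,g)
round 2: derive reach(e,g) via R1 from reach(e,j), reach(j,g)
round 2: derive reach(f,g) via R1 from reach(f,h), reach(h,g)
round 2: derive reach(h,c) via R1 from reach(h,g), reach(g,c)
round 2: derive reach(j,c) via R1 from reach(j,g), reach(g,c)
round 3: derive reach(e,c) via R1 from reach(e,g), reach(g,c)
round 3: derive reach(f,c) via R1 from reach(f,g), reach(g,c)

reach(e,c)  [via R1]
  reach(e,g)  [via R1]
    reach(e,j)  [via R0]
      link(e,j)  [fact]
    reach(j,g)  [via R0]
      link(j,g)  [fact]
  reach(g,c)  [via R0]
    link(g,c)  [fact]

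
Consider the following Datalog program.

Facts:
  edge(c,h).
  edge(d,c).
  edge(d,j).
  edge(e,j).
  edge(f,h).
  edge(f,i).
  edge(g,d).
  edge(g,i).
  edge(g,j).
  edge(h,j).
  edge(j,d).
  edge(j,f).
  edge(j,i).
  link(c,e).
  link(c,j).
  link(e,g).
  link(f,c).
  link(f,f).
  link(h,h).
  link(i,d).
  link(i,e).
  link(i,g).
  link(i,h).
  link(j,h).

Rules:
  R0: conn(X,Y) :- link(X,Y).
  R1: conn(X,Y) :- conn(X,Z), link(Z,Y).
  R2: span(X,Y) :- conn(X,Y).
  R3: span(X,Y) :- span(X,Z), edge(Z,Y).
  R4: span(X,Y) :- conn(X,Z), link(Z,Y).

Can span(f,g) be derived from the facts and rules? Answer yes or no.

round 1: derive conn(c,e) via R0 from link(c,e)
round 1: derive conn(c,j) via R0 from link(c,j)
round 1: derive conn(e,g) via R0 from link(e,g)
round 1: derive conn(f,c) via R0 from link(f,c)
round 1: derive conn(f,f) via R0 from link(f,f)
round 1: derive conn(h,h) via R0 from link(h,h)
round 1: derive conn(i,d) via R0 from link(i,d)
round 1: derive conn(i,e) via R0 from link(i,e)
round 1: derive conn(i,g) via R0 from link(i,g)
round 1: derive conn(i,h) via R0 from link(i,h)
round 1: derive conn(j,h) via R0 from link(j,h)
round 2: derive conn(c,g) via R1 from conn(c,e), link(e,g)
round 2: derive conn(c,h) via R1 from conn(c,j), link(j,h)
round 2: derive conn(f,e) via R1 from conn(f,c), link(c,e)
round 2: derive conn(f,j) via R1 from conn(f,c), link(c,j)
round 2: derive span(c,e) via R2 from conn(c,e)
round 2: derive span(c,j) via R2 from conn(c,j)
round 2: derive span(e,g) via R2 from conn(e,g)
round 2: derive span(f,c) via R2 from conn(f,c)
round 2: derive span(f,f) via R2 from conn(f,f)
round 2: derive span(h,h) via R2 from conn(h,h)
round 2: derive span(i,d) via R2 from conn(i,d)
round 2: derive span(i,e) via R2 from conn(i,e)
round 2: derive span(i,g) via R2 from conn(i,g)
round 2: derive span(i,h) via R2 from conn(i,h)
round 2: derive span(j,h) via R2 from conn(j,h)
round 2: derive span(c,g) via R4 from conn(c,e), link(e,g)
round 2: derive span(c,h) via R4 from conn(c,j), link(j,h)
round 2: derive span(f,e) via R4 from conn(f,c), link(c,e)
round 2: derive span(f,j) via R4 from conn(f,c), link(c,j)
round 3: derive conn(f,g) via R1 from conn(f,e), link(e,g)
round 3: derive conn(f,h) via R1 from conn(f,j), link(j,h)
round 3: derive span(c,d) via R3 from span(c,g), edge(g,d)
round 3: derive span(c,f) via R3 from span(c,j), edge(j,f)
round 3: derive span(c,i) via R3 from span(c,g), edge(g,i)
round 3: derive span(e,d) via R3 from span(e,g), edge(g,d)
round 3: derive span(e,i) via R3 from span(e,g), edge(g,i)
round 3: derive span(e,j) via R3 from span(e,g), edge(g,j)
round 3: derive span(f,d) via R3 from span(f,j), edge(j,d)
round 3: derive span(f,h) via R3 from span(f,c), edge(c,h)
round 3: derive span(f,i) via R3 from span(f,f), edge(f,i)
round 3: derive span(h,j) via R3 from span(h,h), edge(h,j)
round 3: derive span(i,c) via R3 from span(i,d), edge(d,c)
round 3: derive span(i,i) via R3 from span(i,g), edge(g,i)
round 3: derive span(i,j) via R3 from span(i,d), edge(d,j)
round 3: derive span(j,j) via R3 from span(j,h), edge(h,j)
round 3: derive span(f,g) via R4 from conn(f,e), link(e,g)
round 4: derive span(c,c) via R3 from span(c,d), edge(d,c)
round 4: derive span(e,c) via R3 from span(e,d), edge(d,c)
round 4: derive span(e,f) via R3 from span(e,j), edge(j,f)
round 4: derive span(h,d) via R3 from span(h,j), edge(j,d)
round 4: derive span(h,f) via R3 from span(h,j), edge(j,f)
round 4: derive span(h,i) via R3 from span(h,j), edge(j,i)
round 4: derive span(i,f) via R3 from span(i,j), edge(j,f)
round 4: derive span(j,d) via R3 from span(j,j), edge(j,d)
round 4: derive span(j,f) via R3 from span(j,j), edge(j,f)
round 4: derive span(j,i) via R3 from span(j,j), edge(j,i)
round 5: derive span(e,h) via R3 from span(e,c), edge(c,h)
round 5: derive span(h,c) via R3 from span(h,d), edge(d,c)
round 5: derive span(j,c) via R3 from span(j,d), edge(d,c)

yes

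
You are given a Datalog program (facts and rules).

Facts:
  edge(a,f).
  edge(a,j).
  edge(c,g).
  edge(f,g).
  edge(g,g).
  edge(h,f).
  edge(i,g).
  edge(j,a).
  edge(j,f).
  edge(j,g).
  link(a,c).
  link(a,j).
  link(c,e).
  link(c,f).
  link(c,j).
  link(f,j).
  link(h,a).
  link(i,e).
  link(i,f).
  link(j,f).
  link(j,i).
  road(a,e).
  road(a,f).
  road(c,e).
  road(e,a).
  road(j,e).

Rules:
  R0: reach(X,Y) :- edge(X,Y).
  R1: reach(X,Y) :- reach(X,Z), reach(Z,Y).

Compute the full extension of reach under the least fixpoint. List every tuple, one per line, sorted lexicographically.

reach(a,a)
reach(a,f)
reach(a,g)
reach(a,j)
reach(c,g)
reach(f,g)
reach(g,g)
reach(h,f)
reach(h,g)
reach(i,g)
reach(j,a)
reach(j,f)
reach(j,g)
reach(j,j)

round 1: derive reach(a,f) via R0 from edge(a,f)
round 1: derive reach(a,j) via R0 from edge(a,j)
round 1: derive reach(c,g) via R0 from edge(c,g)
round 1: derive reach(f,g) via R0 from edge(f,g)
round 1: derive reach(g,g) via R0 from edge(g,g)
round 1: derive reach(h,f) via R0 from edge(h,f)
round 1: derive reach(i,g) via R0 from edge(i,g)
round 1: derive reach(j,a) via R0 from edge(j,a)
round 1: derive reach(j,f) via R0 from edge(j,f)
round 1: derive reach(j,g) via R0 from edge(j,g)
round 2: derive reach(a,a) via R1 from reach(a,j), reach(j,a)
round 2: derive reach(a,g) via R1 from reach(a,f), reach(f,g)
round 2: derive reach(h,g) via R1 from reach(h,f), reach(f,g)
round 2: derive reach(j,j) via R1 from reach(j,a), reach(a,j)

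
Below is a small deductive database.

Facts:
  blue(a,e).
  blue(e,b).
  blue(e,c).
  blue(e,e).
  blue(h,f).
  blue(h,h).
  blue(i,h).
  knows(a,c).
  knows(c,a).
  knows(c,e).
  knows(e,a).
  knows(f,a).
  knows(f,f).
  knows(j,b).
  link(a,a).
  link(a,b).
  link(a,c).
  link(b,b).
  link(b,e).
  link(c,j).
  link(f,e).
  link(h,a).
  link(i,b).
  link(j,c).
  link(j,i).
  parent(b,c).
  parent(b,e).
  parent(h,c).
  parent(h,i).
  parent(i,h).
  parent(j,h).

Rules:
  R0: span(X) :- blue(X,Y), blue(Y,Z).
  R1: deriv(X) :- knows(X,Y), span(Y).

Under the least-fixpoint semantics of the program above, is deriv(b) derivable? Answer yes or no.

no

round 1: derive span(a) via R0 from blue(a,e), blue(e,b)
round 1: derive span(e) via R0 from blue(e,e), blue(e,b)
round 1: derive span(h) via R0 from blue(h,h), blue(h,f)
round 1: derive span(i) via R0 from blue(i,h), blue(h,f)
round 2: derive deriv(c) via R1 from knows(c,a), span(a)
round 2: derive deriv(e) via R1 from knows(e,a), span(a)
round 2: derive deriv(f) via R1 from knows(f,a), span(a)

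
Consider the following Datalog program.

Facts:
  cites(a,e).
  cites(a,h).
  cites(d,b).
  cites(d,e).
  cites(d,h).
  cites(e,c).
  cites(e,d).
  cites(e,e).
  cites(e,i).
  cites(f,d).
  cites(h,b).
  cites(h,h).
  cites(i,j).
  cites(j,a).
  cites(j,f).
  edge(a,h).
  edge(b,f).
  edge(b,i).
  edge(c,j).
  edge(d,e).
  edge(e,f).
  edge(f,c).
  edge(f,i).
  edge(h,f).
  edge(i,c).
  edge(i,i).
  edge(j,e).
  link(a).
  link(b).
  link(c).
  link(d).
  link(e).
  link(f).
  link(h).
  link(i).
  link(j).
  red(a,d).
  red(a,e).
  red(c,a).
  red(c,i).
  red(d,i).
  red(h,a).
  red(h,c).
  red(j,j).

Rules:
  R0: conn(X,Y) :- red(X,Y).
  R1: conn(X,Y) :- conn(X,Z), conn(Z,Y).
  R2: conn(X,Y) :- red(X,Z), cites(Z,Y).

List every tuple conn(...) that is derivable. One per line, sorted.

conn(a,a)
conn(a,b)
conn(a,c)
conn(a,d)
conn(a,e)
conn(a,f)
conn(a,h)
conn(a,i)
conn(a,j)
conn(c,a)
conn(c,b)
conn(c,c)
conn(c,d)
conn(c,e)
conn(c,f)
conn(c,h)
conn(c,i)
conn(c,j)
conn(d,a)
conn(d,b)
conn(d,c)
conn(d,d)
conn(d,e)
conn(d,f)
conn(d,h)
conn(d,i)
conn(d,j)
conn(h,a)
conn(h,b)
conn(h,c)
conn(h,d)
conn(h,e)
conn(h,f)
conn(h,h)
conn(h,i)
conn(h,j)
conn(j,a)
conn(j,b)
conn(j,c)
conn(j,d)
conn(j,e)
conn(j,f)
conn(j,h)
conn(j,i)
conn(j,j)

round 1: derive conn(a,d) via R0 from red(a,d)
round 1: derive conn(a,e) via R0 from red(a,e)
round 1: derive conn(c,a) via R0 from red(c,a)
round 1: derive conn(c,i) via R0 from red(c,i)
round 1: derive conn(d,i) via R0 from red(d,i)
round 1: derive conn(h,a) via R0 from red(h,a)
round 1: derive conn(h,c) via R0 from red(h,c)
round 1: derive conn(j,j) via R0 from red(j,j)
round 1: derive conn(a,b) via R2 from red(a,d), cites(d,b)
round 1: derive conn(a,c) via R2 from red(a,e), cites(e,c)
round 1: derive conn(a,h) via R2 from red(a,d), cites(d,h)
round 1: derive conn(a,i) via R2 from red(a,e), cites(e,i)
round 1: derive conn(c,e) via R2 from red(c,a), cites(a,e)
round 1: derive conn(c,h) via R2 from red(c,a), cites(a,h)
round 1: derive conn(c,j) via R2 from red(c,i), cites(i,j)
round 1: derive conn(d,j) via R2 from red(d,i), cites(i,j)
round 1: derive conn(h,e) via R2 from red(h,a), cites(a,e)
round 1: derive conn(h,h) via R2 from red(h,a), cites(a,h)
round 1: derive conn(j,a) via R2 from red(j,j), cites(j,a)
round 1: derive conn(j,f) via R2 from red(j,j), cites(j,f)
round 2: derive conn(a,a) via R1 from conn(a,c), conn(c,a)
round 2: derive conn(a,j) via R1 from conn(a,c), conn(c,j)
round 2: derive conn(c,b) via R1 from conn(c,a), conn(a,b)
round 2: derive conn(c,c) via R1 from conn(c,a), conn(a,c)
round 2: derive conn(c,d) via R1 from conn(c,a), conn(a,d)
round 2: derive conn(c,f) via R1 from conn(c,j), conn(j,f)
round 2: derive conn(d,a) via R1 from conn(d,j), conn(j,a)
round 2: derive conn(d,f) via R1 from conn(d,j), conn(j,f)
round 2: derive conn(h,b) via R1 from conn(h,a), conn(a,b)
round 2: derive conn(h,d) via R1 from conn(h,a), conn(a,d)
round 2: derive conn(h,i) via R1 from conn(h,a), conn(a,i)
round 2: derive conn(h,j) via R1 from conn(h,c), conn(c,j)
round 2: derive conn(j,b) via R1 from conn(j,a), conn(a,b)
round 2: derive conn(j,c) via R1 from conn(j,a), conn(a,c)
round 2: derive conn(j,d) via R1 from conn(j,a), conn(a,d)
round 2: derive conn(j,e) via R1 from conn(j,a), conn(a,e)
round 2: derive conn(j,h) via R1 from conn(j,a), conn(a,h)
round 2: derive conn(j,i) via R1 from conn(j,a), conn(a,i)
round 3: derive conn(a,f) via R1 from conn(a,c), conn(c,f)
round 3: derive conn(d,b) via R1 from conn(d,a), conn(a,b)
round 3: derive conn(d,c) via R1 from conn(d,a), conn(a,c)
round 3: derive conn(d,d) via R1 from conn(d,a), conn(a,d)
round 3: derive conn(d,e) via R1 from conn(d,a), conn(a,e)
round 3: derive conn(d,h) via R1 from conn(d,a), conn(a,h)
round 3: derive conn(h,f) via R1 from conn(h,c), conn(c,f)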